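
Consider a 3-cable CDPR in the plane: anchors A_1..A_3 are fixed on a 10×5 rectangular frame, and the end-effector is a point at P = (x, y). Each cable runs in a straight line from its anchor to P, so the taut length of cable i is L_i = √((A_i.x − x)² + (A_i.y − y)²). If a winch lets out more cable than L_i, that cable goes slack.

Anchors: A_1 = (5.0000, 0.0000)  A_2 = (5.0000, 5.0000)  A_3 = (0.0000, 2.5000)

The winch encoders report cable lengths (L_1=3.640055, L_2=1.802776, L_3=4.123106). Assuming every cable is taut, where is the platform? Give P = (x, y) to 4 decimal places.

expand ‖A_i−P‖²=L_i² and subtract eq 1 (k_i ≔ ‖A_i‖²−L_i²)
k_1 = 25.0000+0.0000−13.2500 = 11.7500
eq1−eq2 → [0.0000  -10.0000]·P = -35.0000
eq1−eq3 → [10.0000  -5.0000]·P = 22.5000
2×2 solve → P = (4.0000, 3.5000)

(4.0000, 3.5000)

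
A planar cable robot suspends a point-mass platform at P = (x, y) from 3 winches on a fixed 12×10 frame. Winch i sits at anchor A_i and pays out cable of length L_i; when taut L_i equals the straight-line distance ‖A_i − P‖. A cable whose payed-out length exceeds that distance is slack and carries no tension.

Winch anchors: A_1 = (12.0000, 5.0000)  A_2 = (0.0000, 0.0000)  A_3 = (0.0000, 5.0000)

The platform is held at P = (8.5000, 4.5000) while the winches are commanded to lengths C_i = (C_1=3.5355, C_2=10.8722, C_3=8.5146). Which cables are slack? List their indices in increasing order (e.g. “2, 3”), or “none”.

2

cable 1: √((3.5000)²+(0.5000)²)=3.5355, C_1=3.5355: taut
cable 2: √((-8.5000)²+(-4.5000)²)=9.6177, C_2=10.8722: slack
cable 3: √((-8.5000)²+(0.5000)²)=8.5147, C_3=8.5146: taut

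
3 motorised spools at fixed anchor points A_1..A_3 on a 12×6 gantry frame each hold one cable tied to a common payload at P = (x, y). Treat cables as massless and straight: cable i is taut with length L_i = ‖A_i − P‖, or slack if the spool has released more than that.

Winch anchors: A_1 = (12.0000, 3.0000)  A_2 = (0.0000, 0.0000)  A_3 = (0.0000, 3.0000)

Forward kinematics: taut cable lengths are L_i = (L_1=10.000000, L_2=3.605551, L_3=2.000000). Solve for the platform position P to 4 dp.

(2.0000, 3.0000)

expand ‖A_i−P‖²=L_i² and subtract eq 1 (c_i ≔ ‖A_i‖²−L_i²)
c_1 = 144.0000+9.0000−100.0000 = 53.0000
eq1−eq2 → [24.0000  6.0000]·P = 66.0000
eq1−eq3 → [24.0000  0.0000]·P = 48.0000
2×2 solve → P = (2.0000, 3.0000)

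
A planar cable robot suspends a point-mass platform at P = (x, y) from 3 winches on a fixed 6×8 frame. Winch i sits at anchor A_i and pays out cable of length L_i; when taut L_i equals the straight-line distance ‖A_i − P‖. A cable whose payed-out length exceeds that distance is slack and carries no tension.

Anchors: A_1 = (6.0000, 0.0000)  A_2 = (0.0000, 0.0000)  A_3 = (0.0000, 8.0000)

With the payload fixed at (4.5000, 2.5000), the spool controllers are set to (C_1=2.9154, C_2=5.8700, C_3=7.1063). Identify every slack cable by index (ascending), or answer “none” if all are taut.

cable 1: √((1.5000)²+(-2.5000)²)=2.9155, C_1=2.9154: taut
cable 2: √((-4.5000)²+(-2.5000)²)=5.1478, C_2=5.8700: slack
cable 3: √((-4.5000)²+(5.5000)²)=7.1063, C_3=7.1063: taut

2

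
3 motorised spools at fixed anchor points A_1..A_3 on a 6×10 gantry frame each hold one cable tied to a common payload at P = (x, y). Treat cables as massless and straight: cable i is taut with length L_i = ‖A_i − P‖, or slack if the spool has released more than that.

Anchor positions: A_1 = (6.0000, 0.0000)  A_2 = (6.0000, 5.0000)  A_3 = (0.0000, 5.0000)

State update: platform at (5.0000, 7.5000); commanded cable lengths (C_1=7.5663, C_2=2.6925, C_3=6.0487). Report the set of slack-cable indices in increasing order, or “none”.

3

i=1: geometric 7.5664 vs commanded 7.5663 ⇒ taut
i=2: geometric 2.6926 vs commanded 2.6925 ⇒ taut
i=3: geometric 5.5902 vs commanded 6.0487 ⇒ slack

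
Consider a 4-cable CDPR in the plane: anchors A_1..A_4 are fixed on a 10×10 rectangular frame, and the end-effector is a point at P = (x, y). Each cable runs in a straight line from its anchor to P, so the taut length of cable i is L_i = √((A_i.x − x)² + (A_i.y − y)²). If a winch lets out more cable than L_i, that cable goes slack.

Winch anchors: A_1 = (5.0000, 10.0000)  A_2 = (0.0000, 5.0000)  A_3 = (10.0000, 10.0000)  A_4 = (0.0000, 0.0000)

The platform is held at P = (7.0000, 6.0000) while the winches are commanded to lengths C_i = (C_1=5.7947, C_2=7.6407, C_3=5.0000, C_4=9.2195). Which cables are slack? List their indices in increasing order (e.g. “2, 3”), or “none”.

cable 1: L_1 = ‖A_1−P‖ = 4.4721;  C_1 = 5.7947 → slack
cable 2: L_2 = ‖A_2−P‖ = 7.0711;  C_2 = 7.6407 → slack
cable 3: L_3 = ‖A_3−P‖ = 5.0000;  C_3 = 5.0000 → taut
cable 4: L_4 = ‖A_4−P‖ = 9.2195;  C_4 = 9.2195 → taut

1, 2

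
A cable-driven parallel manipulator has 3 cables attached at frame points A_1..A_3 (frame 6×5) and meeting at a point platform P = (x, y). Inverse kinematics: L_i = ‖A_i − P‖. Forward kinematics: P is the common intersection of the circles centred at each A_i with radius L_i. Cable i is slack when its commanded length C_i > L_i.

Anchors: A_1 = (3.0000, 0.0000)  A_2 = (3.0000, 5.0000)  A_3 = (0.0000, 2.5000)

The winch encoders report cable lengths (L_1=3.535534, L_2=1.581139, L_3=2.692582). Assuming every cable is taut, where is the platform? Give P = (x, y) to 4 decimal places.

(2.5000, 3.5000)

expand ‖A_i−P‖²=L_i² and subtract eq 1 (q_i ≔ ‖A_i‖²−L_i²)
q_1 = 9.0000+0.0000−12.5000 = -3.5000
eq1−eq2 → [0.0000  -10.0000]·P = -35.0000
eq1−eq3 → [6.0000  -5.0000]·P = -2.5000
2×2 solve → P = (2.5000, 3.5000)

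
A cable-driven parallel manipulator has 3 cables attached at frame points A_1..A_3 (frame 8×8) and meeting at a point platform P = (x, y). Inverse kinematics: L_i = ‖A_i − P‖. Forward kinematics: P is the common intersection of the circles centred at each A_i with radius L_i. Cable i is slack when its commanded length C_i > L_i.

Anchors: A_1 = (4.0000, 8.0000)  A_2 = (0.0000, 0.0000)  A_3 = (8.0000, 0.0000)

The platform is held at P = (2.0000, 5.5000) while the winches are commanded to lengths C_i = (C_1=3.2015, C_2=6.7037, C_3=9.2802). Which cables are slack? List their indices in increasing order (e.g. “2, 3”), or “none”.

cable 1: √((2.0000)²+(2.5000)²)=3.2016, C_1=3.2015: taut
cable 2: √((-2.0000)²+(-5.5000)²)=5.8523, C_2=6.7037: slack
cable 3: √((6.0000)²+(-5.5000)²)=8.1394, C_3=9.2802: slack

2, 3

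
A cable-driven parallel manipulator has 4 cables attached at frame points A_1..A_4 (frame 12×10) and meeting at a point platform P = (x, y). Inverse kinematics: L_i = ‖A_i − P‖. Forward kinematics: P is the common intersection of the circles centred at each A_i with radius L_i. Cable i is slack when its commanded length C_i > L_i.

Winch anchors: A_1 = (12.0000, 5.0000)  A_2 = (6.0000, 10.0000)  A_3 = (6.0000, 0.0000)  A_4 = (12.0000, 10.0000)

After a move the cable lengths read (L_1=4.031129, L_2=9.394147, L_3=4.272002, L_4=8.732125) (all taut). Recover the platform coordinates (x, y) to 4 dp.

expand ‖A_i−P‖²=L_i² and subtract eq 1 (q_i ≔ ‖A_i‖²−L_i²)
q_1 = 144.0000+25.0000−16.2500 = 152.7500
eq1−eq2 → [12.0000  -10.0000]·P = 105.0000
eq1−eq3 → [12.0000  10.0000]·P = 135.0000
eq1−eq4 → [0.0000  -10.0000]·P = -15.0000
2×2 solve → P = (10.0000, 1.5000)
check cable 4: ‖A_4−P‖² = 76.2500 ≈ L_4² = 76.2500 ✓

(10.0000, 1.5000)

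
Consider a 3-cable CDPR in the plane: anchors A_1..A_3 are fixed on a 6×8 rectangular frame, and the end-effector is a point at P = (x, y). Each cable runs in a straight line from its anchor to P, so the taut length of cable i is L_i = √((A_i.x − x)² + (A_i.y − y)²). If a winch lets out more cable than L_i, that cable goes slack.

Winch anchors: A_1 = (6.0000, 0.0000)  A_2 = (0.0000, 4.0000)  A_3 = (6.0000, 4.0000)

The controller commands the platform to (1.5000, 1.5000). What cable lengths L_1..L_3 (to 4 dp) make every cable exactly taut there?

L_1: Δ = A_1−P = (4.5000, -1.5000) → ‖Δ‖ = √22.5000 = 4.7434
L_2: Δ = A_2−P = (-1.5000, 2.5000) → ‖Δ‖ = √8.5000 = 2.9155
L_3: Δ = A_3−P = (4.5000, 2.5000) → ‖Δ‖ = √26.5000 = 5.1478

(4.7434, 2.9155, 5.1478)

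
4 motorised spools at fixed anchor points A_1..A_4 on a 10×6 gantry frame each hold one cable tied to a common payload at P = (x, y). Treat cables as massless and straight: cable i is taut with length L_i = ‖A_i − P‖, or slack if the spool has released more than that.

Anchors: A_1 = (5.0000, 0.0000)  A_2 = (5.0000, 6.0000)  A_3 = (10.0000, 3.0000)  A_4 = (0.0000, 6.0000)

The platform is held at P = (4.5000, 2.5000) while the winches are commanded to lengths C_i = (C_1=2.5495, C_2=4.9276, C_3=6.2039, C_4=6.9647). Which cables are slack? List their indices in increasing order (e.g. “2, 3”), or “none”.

cable 1: L_1 = ‖A_1−P‖ = 2.5495;  C_1 = 2.5495 → taut
cable 2: L_2 = ‖A_2−P‖ = 3.5355;  C_2 = 4.9276 → slack
cable 3: L_3 = ‖A_3−P‖ = 5.5227;  C_3 = 6.2039 → slack
cable 4: L_4 = ‖A_4−P‖ = 5.7009;  C_4 = 6.9647 → slack

2, 3, 4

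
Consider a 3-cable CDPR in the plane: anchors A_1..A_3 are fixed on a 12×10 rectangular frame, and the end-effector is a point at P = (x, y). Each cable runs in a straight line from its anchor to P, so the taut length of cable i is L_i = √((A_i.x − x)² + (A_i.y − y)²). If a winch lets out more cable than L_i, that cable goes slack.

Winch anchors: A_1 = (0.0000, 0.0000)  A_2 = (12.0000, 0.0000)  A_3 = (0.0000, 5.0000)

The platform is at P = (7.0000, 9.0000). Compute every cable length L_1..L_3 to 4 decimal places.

cable 1: Δx=-7.0000, Δy=-9.0000; L_1 = √(Δx²+Δy²) = 11.4018
cable 2: Δx=5.0000, Δy=-9.0000; L_2 = √(Δx²+Δy²) = 10.2956
cable 3: Δx=-7.0000, Δy=-4.0000; L_3 = √(Δx²+Δy²) = 8.0623

(11.4018, 10.2956, 8.0623)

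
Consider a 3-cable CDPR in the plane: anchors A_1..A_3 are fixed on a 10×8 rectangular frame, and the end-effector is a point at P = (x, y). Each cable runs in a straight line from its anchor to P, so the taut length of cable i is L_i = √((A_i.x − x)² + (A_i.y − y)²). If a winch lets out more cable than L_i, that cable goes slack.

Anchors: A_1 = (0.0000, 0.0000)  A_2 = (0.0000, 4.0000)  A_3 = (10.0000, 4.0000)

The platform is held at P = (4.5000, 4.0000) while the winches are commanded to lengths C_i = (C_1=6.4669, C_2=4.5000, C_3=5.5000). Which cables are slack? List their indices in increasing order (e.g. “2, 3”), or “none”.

1

cable 1: L_1 = ‖A_1−P‖ = 6.0208;  C_1 = 6.4669 → slack
cable 2: L_2 = ‖A_2−P‖ = 4.5000;  C_2 = 4.5000 → taut
cable 3: L_3 = ‖A_3−P‖ = 5.5000;  C_3 = 5.5000 → taut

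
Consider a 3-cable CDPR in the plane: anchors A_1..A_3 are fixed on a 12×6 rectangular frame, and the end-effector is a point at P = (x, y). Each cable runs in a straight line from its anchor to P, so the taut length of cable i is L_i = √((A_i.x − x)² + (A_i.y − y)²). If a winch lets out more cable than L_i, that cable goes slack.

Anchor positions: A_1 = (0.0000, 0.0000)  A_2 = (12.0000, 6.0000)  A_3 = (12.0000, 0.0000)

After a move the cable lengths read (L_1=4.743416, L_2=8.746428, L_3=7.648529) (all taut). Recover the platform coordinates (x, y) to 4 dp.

expand ‖A_i−P‖²=L_i² and subtract eq 1 (c_i ≔ ‖A_i‖²−L_i²)
c_1 = 0.0000+0.0000−22.5000 = -22.5000
eq1−eq2 → [-24.0000  -12.0000]·P = -126.0000
eq1−eq3 → [-24.0000  0.0000]·P = -108.0000
2×2 solve → P = (4.5000, 1.5000)

(4.5000, 1.5000)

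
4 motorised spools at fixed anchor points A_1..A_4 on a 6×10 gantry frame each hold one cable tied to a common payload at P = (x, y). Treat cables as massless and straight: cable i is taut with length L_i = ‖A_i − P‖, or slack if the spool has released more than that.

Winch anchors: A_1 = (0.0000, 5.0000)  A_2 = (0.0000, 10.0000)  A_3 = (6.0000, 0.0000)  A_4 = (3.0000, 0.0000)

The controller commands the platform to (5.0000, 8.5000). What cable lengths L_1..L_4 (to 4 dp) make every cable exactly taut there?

cable 1: Δx=-5.0000, Δy=-3.5000; L_1 = √(Δx²+Δy²) = 6.1033
cable 2: Δx=-5.0000, Δy=1.5000; L_2 = √(Δx²+Δy²) = 5.2202
cable 3: Δx=1.0000, Δy=-8.5000; L_3 = √(Δx²+Δy²) = 8.5586
cable 4: Δx=-2.0000, Δy=-8.5000; L_4 = √(Δx²+Δy²) = 8.7321

(6.1033, 5.2202, 8.5586, 8.7321)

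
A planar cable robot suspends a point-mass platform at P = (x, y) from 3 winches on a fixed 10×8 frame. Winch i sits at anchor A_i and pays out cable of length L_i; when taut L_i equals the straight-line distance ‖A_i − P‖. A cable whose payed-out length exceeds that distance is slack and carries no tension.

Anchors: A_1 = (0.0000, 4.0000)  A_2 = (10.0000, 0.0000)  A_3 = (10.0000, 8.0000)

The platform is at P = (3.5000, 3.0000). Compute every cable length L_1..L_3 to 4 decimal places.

(3.6401, 7.1589, 8.2006)

L_1: Δ = A_1−P = (-3.5000, 1.0000) → ‖Δ‖ = √13.2500 = 3.6401
L_2: Δ = A_2−P = (6.5000, -3.0000) → ‖Δ‖ = √51.2500 = 7.1589
L_3: Δ = A_3−P = (6.5000, 5.0000) → ‖Δ‖ = √67.2500 = 8.2006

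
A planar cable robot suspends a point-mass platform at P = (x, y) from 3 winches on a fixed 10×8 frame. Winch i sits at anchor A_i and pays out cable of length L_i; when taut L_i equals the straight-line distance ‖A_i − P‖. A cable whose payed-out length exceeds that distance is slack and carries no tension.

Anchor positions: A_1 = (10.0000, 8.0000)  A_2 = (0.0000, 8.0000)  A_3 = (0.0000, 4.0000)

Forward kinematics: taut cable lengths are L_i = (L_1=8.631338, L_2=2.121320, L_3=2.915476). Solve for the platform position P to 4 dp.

(1.5000, 6.5000)

circle eqns → linear via eq_j − eq_1; set q_j = A_j·A_j − L_j²
q_1 = 100.0000+64.0000−74.5000 = 89.5000
20.0000·x + 0.0000·y = q_1−q_2 = 30.0000
20.0000·x + 8.0000·y = q_1−q_3 = 82.0000
solve first two rows → x=1.5000, y=6.5000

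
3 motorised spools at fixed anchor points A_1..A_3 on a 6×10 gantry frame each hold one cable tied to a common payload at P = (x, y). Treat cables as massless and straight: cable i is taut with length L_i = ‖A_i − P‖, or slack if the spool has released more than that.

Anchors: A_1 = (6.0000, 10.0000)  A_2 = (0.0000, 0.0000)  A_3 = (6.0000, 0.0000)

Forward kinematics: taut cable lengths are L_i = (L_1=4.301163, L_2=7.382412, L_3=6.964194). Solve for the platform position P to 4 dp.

(3.5000, 6.5000)

each cable: (A_i−P)·(A_i−P) = L_i²; let k_i = ‖A_i‖²−L_i²
k_1 = 36.0000+100.0000−18.5000 = 117.5000
row 1: 12.0000x + 20.0000y = 172.0000  (k_2=-54.5000)
row 2: 0.0000x + 20.0000y = 130.0000  (k_3=-12.5000)
Cramer on rows 1–2 → x = 3.5000, y = 6.5000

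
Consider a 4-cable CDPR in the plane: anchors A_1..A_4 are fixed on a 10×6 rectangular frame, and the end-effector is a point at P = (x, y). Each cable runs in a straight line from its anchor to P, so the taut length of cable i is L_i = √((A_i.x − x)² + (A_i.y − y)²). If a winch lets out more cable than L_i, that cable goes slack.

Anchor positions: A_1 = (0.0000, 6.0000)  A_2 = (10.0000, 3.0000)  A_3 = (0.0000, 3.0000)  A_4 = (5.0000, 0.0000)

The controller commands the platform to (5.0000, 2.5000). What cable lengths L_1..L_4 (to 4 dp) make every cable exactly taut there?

L_1 = √((0.0000−5.0000)² + (6.0000−2.5000)²) = 6.1033
L_2 = √((10.0000−5.0000)² + (3.0000−2.5000)²) = 5.0249
L_3 = √((0.0000−5.0000)² + (3.0000−2.5000)²) = 5.0249
L_4 = √((5.0000−5.0000)² + (0.0000−2.5000)²) = 2.5000

(6.1033, 5.0249, 5.0249, 2.5000)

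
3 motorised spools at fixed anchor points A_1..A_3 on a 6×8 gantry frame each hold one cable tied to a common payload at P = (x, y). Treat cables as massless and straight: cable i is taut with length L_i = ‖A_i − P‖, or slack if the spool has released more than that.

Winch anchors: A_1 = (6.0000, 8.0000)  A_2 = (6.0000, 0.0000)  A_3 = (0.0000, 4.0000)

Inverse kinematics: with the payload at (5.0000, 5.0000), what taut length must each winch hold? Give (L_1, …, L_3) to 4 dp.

L_1: Δ = A_1−P = (1.0000, 3.0000) → ‖Δ‖ = √10.0000 = 3.1623
L_2: Δ = A_2−P = (1.0000, -5.0000) → ‖Δ‖ = √26.0000 = 5.0990
L_3: Δ = A_3−P = (-5.0000, -1.0000) → ‖Δ‖ = √26.0000 = 5.0990

(3.1623, 5.0990, 5.0990)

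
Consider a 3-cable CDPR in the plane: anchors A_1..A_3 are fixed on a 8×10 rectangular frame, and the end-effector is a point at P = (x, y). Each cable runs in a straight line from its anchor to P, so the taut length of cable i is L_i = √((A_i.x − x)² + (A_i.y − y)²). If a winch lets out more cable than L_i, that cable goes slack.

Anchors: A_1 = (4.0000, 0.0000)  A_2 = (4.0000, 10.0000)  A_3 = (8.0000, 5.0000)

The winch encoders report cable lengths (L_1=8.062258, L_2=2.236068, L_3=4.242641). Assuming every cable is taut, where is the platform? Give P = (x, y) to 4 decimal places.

(5.0000, 8.0000)

each cable: (A_i−P)·(A_i−P) = L_i²; let c_i = ‖A_i‖²−L_i²
c_1 = 16.0000+0.0000−65.0000 = -49.0000
row 1: 0.0000x − 20.0000y = -160.0000  (c_2=111.0000)
row 2: -8.0000x − 10.0000y = -120.0000  (c_3=71.0000)
Cramer on rows 1–2 → x = 5.0000, y = 8.0000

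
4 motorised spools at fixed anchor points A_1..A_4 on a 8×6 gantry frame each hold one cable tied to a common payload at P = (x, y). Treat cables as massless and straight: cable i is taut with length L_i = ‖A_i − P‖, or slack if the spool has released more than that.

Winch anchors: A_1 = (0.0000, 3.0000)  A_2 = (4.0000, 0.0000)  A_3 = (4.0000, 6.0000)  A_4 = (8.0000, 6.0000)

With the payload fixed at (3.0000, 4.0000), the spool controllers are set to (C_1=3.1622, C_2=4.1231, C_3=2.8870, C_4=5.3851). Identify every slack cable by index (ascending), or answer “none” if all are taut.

i=1: geometric 3.1623 vs commanded 3.1622 ⇒ taut
i=2: geometric 4.1231 vs commanded 4.1231 ⇒ taut
i=3: geometric 2.2361 vs commanded 2.8870 ⇒ slack
i=4: geometric 5.3852 vs commanded 5.3851 ⇒ taut

3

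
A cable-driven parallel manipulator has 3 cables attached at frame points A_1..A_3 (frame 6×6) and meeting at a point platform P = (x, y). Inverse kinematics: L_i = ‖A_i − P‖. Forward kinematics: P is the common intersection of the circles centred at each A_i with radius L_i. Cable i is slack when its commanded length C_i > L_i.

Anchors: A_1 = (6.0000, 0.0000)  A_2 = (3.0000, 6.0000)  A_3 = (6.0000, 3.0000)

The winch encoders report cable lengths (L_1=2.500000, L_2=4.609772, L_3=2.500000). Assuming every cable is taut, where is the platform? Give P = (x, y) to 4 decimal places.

(4.0000, 1.5000)

circle eqns → linear via eq_j − eq_1; set k_j = A_j·A_j − L_j²
k_1 = 36.0000+0.0000−6.2500 = 29.7500
6.0000·x − 12.0000·y = k_1−k_2 = 6.0000
0.0000·x − 6.0000·y = k_1−k_3 = -9.0000
solve first two rows → x=4.0000, y=1.5000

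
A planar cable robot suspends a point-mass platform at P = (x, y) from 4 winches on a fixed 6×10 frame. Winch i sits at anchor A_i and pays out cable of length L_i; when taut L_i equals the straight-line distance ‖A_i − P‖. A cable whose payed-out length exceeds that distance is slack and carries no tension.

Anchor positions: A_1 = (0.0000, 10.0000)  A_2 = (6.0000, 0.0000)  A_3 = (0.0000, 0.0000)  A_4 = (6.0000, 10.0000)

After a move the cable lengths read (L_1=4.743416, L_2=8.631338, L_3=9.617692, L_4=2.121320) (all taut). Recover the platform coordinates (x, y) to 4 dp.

circle eqns → linear via eq_j − eq_1; set q_j = A_j·A_j − L_j²
q_1 = 0.0000+100.0000−22.5000 = 77.5000
-12.0000·x + 20.0000·y = q_1−q_2 = 116.0000
0.0000·x + 20.0000·y = q_1−q_3 = 170.0000
-12.0000·x + 0.0000·y = q_1−q_4 = -54.0000
solve first two rows → x=4.5000, y=8.5000
check cable 4: ‖A_4−P‖² = 4.5000 ≈ L_4² = 4.5000 ✓

(4.5000, 8.5000)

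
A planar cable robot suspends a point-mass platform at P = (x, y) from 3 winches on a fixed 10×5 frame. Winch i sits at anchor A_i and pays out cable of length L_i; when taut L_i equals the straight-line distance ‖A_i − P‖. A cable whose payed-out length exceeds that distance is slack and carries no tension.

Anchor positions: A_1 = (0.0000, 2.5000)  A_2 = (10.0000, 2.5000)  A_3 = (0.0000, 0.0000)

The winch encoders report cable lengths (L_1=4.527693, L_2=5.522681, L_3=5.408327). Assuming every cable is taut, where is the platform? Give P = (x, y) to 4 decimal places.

(4.5000, 3.0000)

expand ‖A_i−P‖²=L_i² and subtract eq 1 (q_i ≔ ‖A_i‖²−L_i²)
q_1 = 0.0000+6.2500−20.5000 = -14.2500
eq1−eq2 → [-20.0000  0.0000]·P = -90.0000
eq1−eq3 → [0.0000  5.0000]·P = 15.0000
2×2 solve → P = (4.5000, 3.0000)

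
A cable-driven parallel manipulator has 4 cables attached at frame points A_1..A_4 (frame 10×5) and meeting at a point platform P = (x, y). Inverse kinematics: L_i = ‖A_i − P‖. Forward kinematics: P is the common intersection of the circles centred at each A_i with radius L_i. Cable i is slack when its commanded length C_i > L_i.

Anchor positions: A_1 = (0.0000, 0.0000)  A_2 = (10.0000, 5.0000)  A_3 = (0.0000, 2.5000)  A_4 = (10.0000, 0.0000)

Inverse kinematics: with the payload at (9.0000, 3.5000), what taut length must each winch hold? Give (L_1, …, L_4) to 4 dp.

L_1 = √((0.0000−9.0000)² + (0.0000−3.5000)²) = 9.6566
L_2 = √((10.0000−9.0000)² + (5.0000−3.5000)²) = 1.8028
L_3 = √((0.0000−9.0000)² + (2.5000−3.5000)²) = 9.0554
L_4 = √((10.0000−9.0000)² + (0.0000−3.5000)²) = 3.6401

(9.6566, 1.8028, 9.0554, 3.6401)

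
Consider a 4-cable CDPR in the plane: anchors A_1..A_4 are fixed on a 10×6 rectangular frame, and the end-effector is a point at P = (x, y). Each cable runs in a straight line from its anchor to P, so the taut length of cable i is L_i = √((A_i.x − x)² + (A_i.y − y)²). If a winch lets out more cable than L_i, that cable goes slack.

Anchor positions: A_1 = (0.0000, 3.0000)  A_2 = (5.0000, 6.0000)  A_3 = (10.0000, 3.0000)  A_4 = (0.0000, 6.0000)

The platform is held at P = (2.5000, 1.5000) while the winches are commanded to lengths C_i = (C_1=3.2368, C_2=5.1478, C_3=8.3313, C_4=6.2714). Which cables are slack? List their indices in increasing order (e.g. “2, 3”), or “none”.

cable 1: √((-2.5000)²+(1.5000)²)=2.9155, C_1=3.2368: slack
cable 2: √((2.5000)²+(4.5000)²)=5.1478, C_2=5.1478: taut
cable 3: √((7.5000)²+(1.5000)²)=7.6485, C_3=8.3313: slack
cable 4: √((-2.5000)²+(4.5000)²)=5.1478, C_4=6.2714: slack

1, 3, 4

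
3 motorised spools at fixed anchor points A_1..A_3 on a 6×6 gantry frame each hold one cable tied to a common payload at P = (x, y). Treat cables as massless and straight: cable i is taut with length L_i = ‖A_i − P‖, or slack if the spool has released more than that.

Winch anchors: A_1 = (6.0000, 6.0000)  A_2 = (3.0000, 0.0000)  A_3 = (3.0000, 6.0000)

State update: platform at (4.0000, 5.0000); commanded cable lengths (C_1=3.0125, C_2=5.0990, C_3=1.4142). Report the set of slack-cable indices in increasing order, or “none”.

1

i=1: geometric 2.2361 vs commanded 3.0125 ⇒ slack
i=2: geometric 5.0990 vs commanded 5.0990 ⇒ taut
i=3: geometric 1.4142 vs commanded 1.4142 ⇒ taut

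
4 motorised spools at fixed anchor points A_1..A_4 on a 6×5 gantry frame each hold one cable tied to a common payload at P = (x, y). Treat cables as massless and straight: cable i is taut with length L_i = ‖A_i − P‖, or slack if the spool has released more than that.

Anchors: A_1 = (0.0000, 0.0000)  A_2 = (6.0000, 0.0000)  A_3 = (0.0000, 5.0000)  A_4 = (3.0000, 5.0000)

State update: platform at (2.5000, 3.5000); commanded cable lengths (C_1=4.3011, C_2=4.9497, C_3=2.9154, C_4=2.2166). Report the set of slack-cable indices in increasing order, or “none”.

4

i=1: geometric 4.3012 vs commanded 4.3011 ⇒ taut
i=2: geometric 4.9497 vs commanded 4.9497 ⇒ taut
i=3: geometric 2.9155 vs commanded 2.9154 ⇒ taut
i=4: geometric 1.5811 vs commanded 2.2166 ⇒ slack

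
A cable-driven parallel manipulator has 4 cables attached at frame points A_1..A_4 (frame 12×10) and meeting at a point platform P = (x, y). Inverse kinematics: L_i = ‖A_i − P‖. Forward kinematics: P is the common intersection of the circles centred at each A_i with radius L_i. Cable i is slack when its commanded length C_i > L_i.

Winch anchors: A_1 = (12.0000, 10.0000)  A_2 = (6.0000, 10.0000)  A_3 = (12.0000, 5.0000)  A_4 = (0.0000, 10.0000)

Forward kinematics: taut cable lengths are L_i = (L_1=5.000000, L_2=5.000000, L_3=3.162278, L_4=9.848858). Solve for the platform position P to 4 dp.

circle eqns → linear via eq_j − eq_1; set q_j = A_j·A_j − L_j²
q_1 = 144.0000+100.0000−25.0000 = 219.0000
12.0000·x + 0.0000·y = q_1−q_2 = 108.0000
0.0000·x + 10.0000·y = q_1−q_3 = 60.0000
24.0000·x + 0.0000·y = q_1−q_4 = 216.0000
solve first two rows → x=9.0000, y=6.0000
check cable 4: ‖A_4−P‖² = 97.0000 ≈ L_4² = 97.0000 ✓

(9.0000, 6.0000)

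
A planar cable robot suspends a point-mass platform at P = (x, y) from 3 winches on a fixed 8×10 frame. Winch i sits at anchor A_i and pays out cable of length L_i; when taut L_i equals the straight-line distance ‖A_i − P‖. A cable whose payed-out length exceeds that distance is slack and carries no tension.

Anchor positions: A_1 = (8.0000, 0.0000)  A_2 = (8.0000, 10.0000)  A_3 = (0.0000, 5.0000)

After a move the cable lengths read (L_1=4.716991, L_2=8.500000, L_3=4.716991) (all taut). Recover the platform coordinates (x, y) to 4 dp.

(4.0000, 2.5000)

each cable: (A_i−P)·(A_i−P) = L_i²; let k_i = ‖A_i‖²−L_i²
k_1 = 64.0000+0.0000−22.2500 = 41.7500
row 1: 0.0000x − 20.0000y = -50.0000  (k_2=91.7500)
row 2: 16.0000x − 10.0000y = 39.0000  (k_3=2.7500)
Cramer on rows 1–2 → x = 4.0000, y = 2.5000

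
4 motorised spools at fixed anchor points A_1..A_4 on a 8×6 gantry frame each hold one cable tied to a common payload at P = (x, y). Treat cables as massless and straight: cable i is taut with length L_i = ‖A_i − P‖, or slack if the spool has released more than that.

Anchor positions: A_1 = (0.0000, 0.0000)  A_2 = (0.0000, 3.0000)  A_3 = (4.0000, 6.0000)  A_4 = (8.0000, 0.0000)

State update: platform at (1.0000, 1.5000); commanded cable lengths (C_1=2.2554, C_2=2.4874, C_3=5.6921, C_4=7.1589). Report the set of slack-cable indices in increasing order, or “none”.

1, 2, 3

cable 1: √((-1.0000)²+(-1.5000)²)=1.8028, C_1=2.2554: slack
cable 2: √((-1.0000)²+(1.5000)²)=1.8028, C_2=2.4874: slack
cable 3: √((3.0000)²+(4.5000)²)=5.4083, C_3=5.6921: slack
cable 4: √((7.0000)²+(-1.5000)²)=7.1589, C_4=7.1589: taut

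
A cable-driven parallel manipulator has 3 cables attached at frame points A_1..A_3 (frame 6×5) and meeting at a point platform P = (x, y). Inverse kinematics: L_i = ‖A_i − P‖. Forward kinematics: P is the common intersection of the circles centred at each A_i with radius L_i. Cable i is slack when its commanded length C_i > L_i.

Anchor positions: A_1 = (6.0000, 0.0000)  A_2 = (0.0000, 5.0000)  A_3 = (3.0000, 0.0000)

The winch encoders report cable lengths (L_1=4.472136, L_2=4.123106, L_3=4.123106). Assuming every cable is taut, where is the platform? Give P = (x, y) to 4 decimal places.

each cable: (A_i−P)·(A_i−P) = L_i²; let k_i = ‖A_i‖²−L_i²
k_1 = 36.0000+0.0000−20.0000 = 16.0000
row 1: 12.0000x − 10.0000y = 8.0000  (k_2=8.0000)
row 2: 6.0000x + 0.0000y = 24.0000  (k_3=-8.0000)
Cramer on rows 1–2 → x = 4.0000, y = 4.0000

(4.0000, 4.0000)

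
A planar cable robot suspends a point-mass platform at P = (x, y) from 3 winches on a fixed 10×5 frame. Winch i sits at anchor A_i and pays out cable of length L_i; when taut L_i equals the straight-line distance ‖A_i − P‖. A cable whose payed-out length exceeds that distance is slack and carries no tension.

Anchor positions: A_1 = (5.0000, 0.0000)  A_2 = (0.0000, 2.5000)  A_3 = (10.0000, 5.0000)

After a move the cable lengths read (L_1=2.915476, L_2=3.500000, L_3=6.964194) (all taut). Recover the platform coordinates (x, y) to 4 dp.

each cable: (A_i−P)·(A_i−P) = L_i²; let c_i = ‖A_i‖²−L_i²
c_1 = 25.0000+0.0000−8.5000 = 16.5000
row 1: 10.0000x − 5.0000y = 22.5000  (c_2=-6.0000)
row 2: -10.0000x − 10.0000y = -60.0000  (c_3=76.5000)
Cramer on rows 1–2 → x = 3.5000, y = 2.5000

(3.5000, 2.5000)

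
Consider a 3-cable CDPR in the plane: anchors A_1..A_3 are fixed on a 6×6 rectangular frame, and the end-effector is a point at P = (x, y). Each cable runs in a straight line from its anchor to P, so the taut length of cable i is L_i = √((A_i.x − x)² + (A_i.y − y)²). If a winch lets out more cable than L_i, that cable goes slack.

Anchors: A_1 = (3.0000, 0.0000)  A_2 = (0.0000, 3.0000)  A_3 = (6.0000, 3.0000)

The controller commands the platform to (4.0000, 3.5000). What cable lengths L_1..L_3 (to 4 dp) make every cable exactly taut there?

cable 1: Δx=-1.0000, Δy=-3.5000; L_1 = √(Δx²+Δy²) = 3.6401
cable 2: Δx=-4.0000, Δy=-0.5000; L_2 = √(Δx²+Δy²) = 4.0311
cable 3: Δx=2.0000, Δy=-0.5000; L_3 = √(Δx²+Δy²) = 2.0616

(3.6401, 4.0311, 2.0616)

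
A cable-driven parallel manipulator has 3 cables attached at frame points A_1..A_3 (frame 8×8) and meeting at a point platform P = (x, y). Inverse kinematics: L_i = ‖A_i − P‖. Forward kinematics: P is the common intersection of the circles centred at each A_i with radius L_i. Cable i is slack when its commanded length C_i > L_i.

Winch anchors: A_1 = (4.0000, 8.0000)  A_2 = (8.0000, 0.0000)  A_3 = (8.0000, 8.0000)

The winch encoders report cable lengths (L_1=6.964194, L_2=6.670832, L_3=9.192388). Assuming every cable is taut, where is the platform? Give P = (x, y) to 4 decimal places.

each cable: (A_i−P)·(A_i−P) = L_i²; let c_i = ‖A_i‖²−L_i²
c_1 = 16.0000+64.0000−48.5000 = 31.5000
row 1: -8.0000x + 16.0000y = 12.0000  (c_2=19.5000)
row 2: -8.0000x + 0.0000y = -12.0000  (c_3=43.5000)
Cramer on rows 1–2 → x = 1.5000, y = 1.5000

(1.5000, 1.5000)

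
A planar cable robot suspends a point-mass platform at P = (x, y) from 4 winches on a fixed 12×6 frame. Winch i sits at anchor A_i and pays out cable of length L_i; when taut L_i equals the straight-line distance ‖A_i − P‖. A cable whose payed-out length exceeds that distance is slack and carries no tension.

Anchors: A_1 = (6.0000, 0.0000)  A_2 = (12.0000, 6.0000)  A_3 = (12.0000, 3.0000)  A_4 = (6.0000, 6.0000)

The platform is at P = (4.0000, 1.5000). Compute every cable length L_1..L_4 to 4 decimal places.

(2.5000, 9.1788, 8.1394, 4.9244)

cable 1: Δx=2.0000, Δy=-1.5000; L_1 = √(Δx²+Δy²) = 2.5000
cable 2: Δx=8.0000, Δy=4.5000; L_2 = √(Δx²+Δy²) = 9.1788
cable 3: Δx=8.0000, Δy=1.5000; L_3 = √(Δx²+Δy²) = 8.1394
cable 4: Δx=2.0000, Δy=4.5000; L_4 = √(Δx²+Δy²) = 4.9244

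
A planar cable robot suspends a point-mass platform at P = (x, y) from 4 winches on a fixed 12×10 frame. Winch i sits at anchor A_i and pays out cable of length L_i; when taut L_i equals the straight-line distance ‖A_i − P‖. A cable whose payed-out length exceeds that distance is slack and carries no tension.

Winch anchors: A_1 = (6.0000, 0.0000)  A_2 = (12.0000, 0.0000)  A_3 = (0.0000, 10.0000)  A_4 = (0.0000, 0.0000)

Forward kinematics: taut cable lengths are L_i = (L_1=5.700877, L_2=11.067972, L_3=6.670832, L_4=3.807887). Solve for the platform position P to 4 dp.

(1.5000, 3.5000)

expand ‖A_i−P‖²=L_i² and subtract eq 1 (k_i ≔ ‖A_i‖²−L_i²)
k_1 = 36.0000+0.0000−32.5000 = 3.5000
eq1−eq2 → [-12.0000  0.0000]·P = -18.0000
eq1−eq3 → [12.0000  -20.0000]·P = -52.0000
eq1−eq4 → [12.0000  0.0000]·P = 18.0000
2×2 solve → P = (1.5000, 3.5000)
check cable 4: ‖A_4−P‖² = 14.5000 ≈ L_4² = 14.5000 ✓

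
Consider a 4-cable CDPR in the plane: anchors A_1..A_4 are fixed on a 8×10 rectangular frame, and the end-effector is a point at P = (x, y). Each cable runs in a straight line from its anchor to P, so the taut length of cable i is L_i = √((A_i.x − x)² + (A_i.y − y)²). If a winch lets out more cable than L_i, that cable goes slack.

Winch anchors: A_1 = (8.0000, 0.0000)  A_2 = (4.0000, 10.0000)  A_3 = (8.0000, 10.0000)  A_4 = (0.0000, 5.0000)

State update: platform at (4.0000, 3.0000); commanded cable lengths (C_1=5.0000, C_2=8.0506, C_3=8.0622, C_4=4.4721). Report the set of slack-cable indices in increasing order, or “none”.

cable 1: √((4.0000)²+(-3.0000)²)=5.0000, C_1=5.0000: taut
cable 2: √((0.0000)²+(7.0000)²)=7.0000, C_2=8.0506: slack
cable 3: √((4.0000)²+(7.0000)²)=8.0623, C_3=8.0622: taut
cable 4: √((-4.0000)²+(2.0000)²)=4.4721, C_4=4.4721: taut

2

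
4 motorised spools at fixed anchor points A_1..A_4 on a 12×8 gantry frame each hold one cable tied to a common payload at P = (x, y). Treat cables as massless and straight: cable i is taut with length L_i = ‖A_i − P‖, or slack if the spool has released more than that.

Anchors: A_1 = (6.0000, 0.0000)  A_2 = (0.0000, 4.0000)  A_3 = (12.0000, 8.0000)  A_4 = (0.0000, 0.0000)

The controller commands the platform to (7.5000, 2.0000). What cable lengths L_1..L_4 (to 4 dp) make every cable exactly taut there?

L_1: Δ = A_1−P = (-1.5000, -2.0000) → ‖Δ‖ = √6.2500 = 2.5000
L_2: Δ = A_2−P = (-7.5000, 2.0000) → ‖Δ‖ = √60.2500 = 7.7621
L_3: Δ = A_3−P = (4.5000, 6.0000) → ‖Δ‖ = √56.2500 = 7.5000
L_4: Δ = A_4−P = (-7.5000, -2.0000) → ‖Δ‖ = √60.2500 = 7.7621

(2.5000, 7.7621, 7.5000, 7.7621)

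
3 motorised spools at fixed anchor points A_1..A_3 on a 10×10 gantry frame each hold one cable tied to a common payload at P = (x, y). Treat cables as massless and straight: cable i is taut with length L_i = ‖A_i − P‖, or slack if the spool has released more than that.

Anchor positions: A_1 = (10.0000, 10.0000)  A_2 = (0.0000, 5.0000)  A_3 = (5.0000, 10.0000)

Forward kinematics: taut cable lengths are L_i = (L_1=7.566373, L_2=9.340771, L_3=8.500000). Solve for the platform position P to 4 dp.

each cable: (A_i−P)·(A_i−P) = L_i²; let c_i = ‖A_i‖²−L_i²
c_1 = 100.0000+100.0000−57.2500 = 142.7500
row 1: 20.0000x + 10.0000y = 205.0000  (c_2=-62.2500)
row 2: 10.0000x + 0.0000y = 90.0000  (c_3=52.7500)
Cramer on rows 1–2 → x = 9.0000, y = 2.5000

(9.0000, 2.5000)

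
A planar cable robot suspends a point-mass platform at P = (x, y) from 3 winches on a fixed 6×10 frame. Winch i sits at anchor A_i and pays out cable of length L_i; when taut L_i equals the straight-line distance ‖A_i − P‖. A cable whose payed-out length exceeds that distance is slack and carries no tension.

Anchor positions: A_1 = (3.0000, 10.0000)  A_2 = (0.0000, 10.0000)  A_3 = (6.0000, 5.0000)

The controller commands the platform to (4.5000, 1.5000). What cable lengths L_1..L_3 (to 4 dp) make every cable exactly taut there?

(8.6313, 9.6177, 3.8079)

L_1 = √((3.0000−4.5000)² + (10.0000−1.5000)²) = 8.6313
L_2 = √((0.0000−4.5000)² + (10.0000−1.5000)²) = 9.6177
L_3 = √((6.0000−4.5000)² + (5.0000−1.5000)²) = 3.8079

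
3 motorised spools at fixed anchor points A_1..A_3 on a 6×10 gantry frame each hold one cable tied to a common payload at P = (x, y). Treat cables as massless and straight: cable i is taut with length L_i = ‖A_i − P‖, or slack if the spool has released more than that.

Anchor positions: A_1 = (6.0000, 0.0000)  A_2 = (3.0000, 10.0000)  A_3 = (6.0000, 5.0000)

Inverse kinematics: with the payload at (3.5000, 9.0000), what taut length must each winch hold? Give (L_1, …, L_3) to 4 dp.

(9.3408, 1.1180, 4.7170)

cable 1: Δx=2.5000, Δy=-9.0000; L_1 = √(Δx²+Δy²) = 9.3408
cable 2: Δx=-0.5000, Δy=1.0000; L_2 = √(Δx²+Δy²) = 1.1180
cable 3: Δx=2.5000, Δy=-4.0000; L_3 = √(Δx²+Δy²) = 4.7170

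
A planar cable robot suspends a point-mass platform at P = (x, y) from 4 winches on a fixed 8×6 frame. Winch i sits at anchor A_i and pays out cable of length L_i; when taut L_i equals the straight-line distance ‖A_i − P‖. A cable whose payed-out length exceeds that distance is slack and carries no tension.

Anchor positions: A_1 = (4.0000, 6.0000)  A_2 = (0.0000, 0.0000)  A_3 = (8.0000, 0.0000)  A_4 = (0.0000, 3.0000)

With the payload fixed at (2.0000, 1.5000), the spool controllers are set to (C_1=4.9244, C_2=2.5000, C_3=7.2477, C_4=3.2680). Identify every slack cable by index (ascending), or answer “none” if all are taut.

i=1: geometric 4.9244 vs commanded 4.9244 ⇒ taut
i=2: geometric 2.5000 vs commanded 2.5000 ⇒ taut
i=3: geometric 6.1847 vs commanded 7.2477 ⇒ slack
i=4: geometric 2.5000 vs commanded 3.2680 ⇒ slack

3, 4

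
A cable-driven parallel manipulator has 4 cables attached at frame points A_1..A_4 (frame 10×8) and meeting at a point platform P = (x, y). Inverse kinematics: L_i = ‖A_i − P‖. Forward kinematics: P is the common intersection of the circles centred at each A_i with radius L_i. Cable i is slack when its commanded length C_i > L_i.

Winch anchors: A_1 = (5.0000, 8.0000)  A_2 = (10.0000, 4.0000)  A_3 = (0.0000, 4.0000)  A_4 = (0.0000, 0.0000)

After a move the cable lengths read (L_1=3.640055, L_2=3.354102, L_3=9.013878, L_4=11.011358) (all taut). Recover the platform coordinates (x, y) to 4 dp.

(8.5000, 7.0000)

expand ‖A_i−P‖²=L_i² and subtract eq 1 (q_i ≔ ‖A_i‖²−L_i²)
q_1 = 25.0000+64.0000−13.2500 = 75.7500
eq1−eq2 → [-10.0000  8.0000]·P = -29.0000
eq1−eq3 → [10.0000  8.0000]·P = 141.0000
eq1−eq4 → [10.0000  16.0000]·P = 197.0000
2×2 solve → P = (8.5000, 7.0000)
check cable 4: ‖A_4−P‖² = 121.2500 ≈ L_4² = 121.2500 ✓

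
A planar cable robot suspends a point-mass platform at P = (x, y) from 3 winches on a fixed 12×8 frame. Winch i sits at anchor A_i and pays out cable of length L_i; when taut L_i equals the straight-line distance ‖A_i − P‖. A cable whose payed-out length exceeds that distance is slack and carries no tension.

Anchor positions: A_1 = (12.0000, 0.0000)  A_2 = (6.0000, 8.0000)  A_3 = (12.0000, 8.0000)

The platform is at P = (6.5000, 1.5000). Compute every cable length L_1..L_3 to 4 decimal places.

(5.7009, 6.5192, 8.5147)

L_1: Δ = A_1−P = (5.5000, -1.5000) → ‖Δ‖ = √32.5000 = 5.7009
L_2: Δ = A_2−P = (-0.5000, 6.5000) → ‖Δ‖ = √42.5000 = 6.5192
L_3: Δ = A_3−P = (5.5000, 6.5000) → ‖Δ‖ = √72.5000 = 8.5147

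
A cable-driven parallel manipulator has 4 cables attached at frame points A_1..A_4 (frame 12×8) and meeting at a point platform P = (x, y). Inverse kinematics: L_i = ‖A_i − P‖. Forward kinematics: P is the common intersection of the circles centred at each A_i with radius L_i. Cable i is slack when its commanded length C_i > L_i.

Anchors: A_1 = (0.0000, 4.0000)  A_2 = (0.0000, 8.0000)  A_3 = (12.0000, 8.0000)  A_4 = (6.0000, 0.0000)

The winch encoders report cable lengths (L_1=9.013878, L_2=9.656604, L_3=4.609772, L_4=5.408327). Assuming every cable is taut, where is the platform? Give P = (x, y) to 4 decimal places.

(9.0000, 4.5000)

expand ‖A_i−P‖²=L_i² and subtract eq 1 (q_i ≔ ‖A_i‖²−L_i²)
q_1 = 0.0000+16.0000−81.2500 = -65.2500
eq1−eq2 → [0.0000  -8.0000]·P = -36.0000
eq1−eq3 → [-24.0000  -8.0000]·P = -252.0000
eq1−eq4 → [-12.0000  8.0000]·P = -72.0000
2×2 solve → P = (9.0000, 4.5000)
check cable 4: ‖A_4−P‖² = 29.2500 ≈ L_4² = 29.2500 ✓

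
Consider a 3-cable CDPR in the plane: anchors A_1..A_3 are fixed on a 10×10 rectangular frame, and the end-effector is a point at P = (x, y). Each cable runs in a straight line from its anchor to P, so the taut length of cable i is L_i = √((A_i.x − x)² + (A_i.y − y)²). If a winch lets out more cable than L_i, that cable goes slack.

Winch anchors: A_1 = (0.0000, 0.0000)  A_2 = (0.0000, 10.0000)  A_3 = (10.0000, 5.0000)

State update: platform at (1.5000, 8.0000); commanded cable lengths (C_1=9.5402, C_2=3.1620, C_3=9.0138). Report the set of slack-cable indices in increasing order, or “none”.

1, 2

cable 1: L_1 = ‖A_1−P‖ = 8.1394;  C_1 = 9.5402 → slack
cable 2: L_2 = ‖A_2−P‖ = 2.5000;  C_2 = 3.1620 → slack
cable 3: L_3 = ‖A_3−P‖ = 9.0139;  C_3 = 9.0138 → taut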